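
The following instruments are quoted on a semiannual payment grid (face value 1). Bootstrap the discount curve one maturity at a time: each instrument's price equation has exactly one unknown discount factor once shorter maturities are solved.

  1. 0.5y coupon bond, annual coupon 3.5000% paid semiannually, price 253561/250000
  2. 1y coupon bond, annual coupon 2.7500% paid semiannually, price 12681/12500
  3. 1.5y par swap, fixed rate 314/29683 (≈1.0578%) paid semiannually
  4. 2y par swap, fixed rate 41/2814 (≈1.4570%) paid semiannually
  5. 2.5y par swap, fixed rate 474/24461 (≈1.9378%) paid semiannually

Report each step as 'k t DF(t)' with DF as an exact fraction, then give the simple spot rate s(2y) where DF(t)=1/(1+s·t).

1 1/2 623/625
2 1 617/625
3 3/2 9843/10000
4 2 9713/10000
5 5/2 4763/5000
s(2y) = (1/(9713/10000) − 1)/(2) = 287/19426 ≈ 1.4774%

step 1 [0.5y] bond c/2=7/400: DF=(253561/250000 − 7/400·(0))/(1+7/400) = 623/625 ≈ 0.996800
step 2 [1y] bond c/2=11/800: DF=(12681/12500 − 11/800·(0.996800))/(1+11/800) = 617/625 ≈ 0.987200
step 3 [1.5y] swap r/2=157/29683: DF=(1 − 157/29683·(0.996800+0.987200))/(1+157/29683) = 9843/10000 ≈ 0.984300
step 4 [2y] swap r/2=41/5628: DF=(1 − 41/5628·(0.996800+0.987200+0.984300))/(1+41/5628) = 9713/10000 ≈ 0.971300
step 5 [2.5y] swap r/2=237/24461: DF=(1 − 237/24461·(0.996800+0.987200+0.984300+0.971300))/(1+237/24461) = 4763/5000 ≈ 0.952600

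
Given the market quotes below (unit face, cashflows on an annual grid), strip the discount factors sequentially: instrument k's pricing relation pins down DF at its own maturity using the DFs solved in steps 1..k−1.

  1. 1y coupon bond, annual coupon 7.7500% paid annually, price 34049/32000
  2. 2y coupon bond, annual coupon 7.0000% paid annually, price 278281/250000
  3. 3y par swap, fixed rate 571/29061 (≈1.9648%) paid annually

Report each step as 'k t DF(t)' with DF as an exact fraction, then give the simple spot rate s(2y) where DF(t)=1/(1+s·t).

step 1 [1y] bond c/1=31/400: DF=(34049/32000 − 31/400·(0))/(1+31/400) = 79/80 ≈ 0.987500
step 2 [2y] bond c/1=7/100: DF=(278281/250000 − 7/100·(0.987500))/(1+7/100) = 9757/10000 ≈ 0.975700
step 3 [3y] swap r/1=571/29061: DF=(1 − 571/29061·(0.987500+0.975700))/(1+571/29061) = 9429/10000 ≈ 0.942900

1 1 79/80
2 2 9757/10000
3 3 9429/10000
s(2y) = (1/(9757/10000) − 1)/(2) = 243/19514 ≈ 1.2453%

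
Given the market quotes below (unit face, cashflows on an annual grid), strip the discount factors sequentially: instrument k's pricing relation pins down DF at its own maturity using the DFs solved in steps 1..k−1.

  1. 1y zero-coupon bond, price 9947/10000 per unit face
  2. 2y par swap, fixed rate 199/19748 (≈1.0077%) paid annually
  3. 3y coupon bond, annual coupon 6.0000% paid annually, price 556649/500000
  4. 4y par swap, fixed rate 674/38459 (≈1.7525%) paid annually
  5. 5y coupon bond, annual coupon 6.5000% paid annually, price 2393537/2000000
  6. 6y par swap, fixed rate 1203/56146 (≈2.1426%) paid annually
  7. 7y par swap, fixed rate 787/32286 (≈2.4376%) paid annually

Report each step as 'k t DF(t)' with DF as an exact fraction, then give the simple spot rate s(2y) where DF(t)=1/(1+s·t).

step 1 [1y] zero: DF = P = 9947/10000 ≈ 0.994700
step 2 [2y] swap r/1=199/19748: DF=(1 − 199/19748·(0.994700))/(1+199/19748) = 9801/10000 ≈ 0.980100
step 3 [3y] bond c/1=3/50: DF=(556649/500000 − 3/50·(0.994700+0.980100))/(1+3/50) = 1877/2000 ≈ 0.938500
step 4 [4y] swap r/1=674/38459: DF=(1 − 674/38459·(0.994700+0.980100+0.938500))/(1+674/38459) = 4663/5000 ≈ 0.932600
step 5 [5y] bond c/1=13/200: DF=(2393537/2000000 − 13/200·(0.994700+0.980100+0.938500+0.932600))/(1+13/200) = 889/1000 ≈ 0.889000
step 6 [6y] swap r/1=1203/56146: DF=(1 − 1203/56146·(0.994700+0.980100+0.938500+0.932600+0.889000))/(1+1203/56146) = 8797/10000 ≈ 0.879700
step 7 [7y] swap r/1=787/32286: DF=(1 − 787/32286·(0.994700+0.980100+0.938500+0.932600+0.889000+0.879700))/(1+787/32286) = 4213/5000 ≈ 0.842600

1 1 9947/10000
2 2 9801/10000
3 3 1877/2000
4 4 4663/5000
5 5 889/1000
6 6 8797/10000
7 7 4213/5000
s(2y) = (1/(9801/10000) − 1)/(2) = 199/19602 ≈ 1.0152%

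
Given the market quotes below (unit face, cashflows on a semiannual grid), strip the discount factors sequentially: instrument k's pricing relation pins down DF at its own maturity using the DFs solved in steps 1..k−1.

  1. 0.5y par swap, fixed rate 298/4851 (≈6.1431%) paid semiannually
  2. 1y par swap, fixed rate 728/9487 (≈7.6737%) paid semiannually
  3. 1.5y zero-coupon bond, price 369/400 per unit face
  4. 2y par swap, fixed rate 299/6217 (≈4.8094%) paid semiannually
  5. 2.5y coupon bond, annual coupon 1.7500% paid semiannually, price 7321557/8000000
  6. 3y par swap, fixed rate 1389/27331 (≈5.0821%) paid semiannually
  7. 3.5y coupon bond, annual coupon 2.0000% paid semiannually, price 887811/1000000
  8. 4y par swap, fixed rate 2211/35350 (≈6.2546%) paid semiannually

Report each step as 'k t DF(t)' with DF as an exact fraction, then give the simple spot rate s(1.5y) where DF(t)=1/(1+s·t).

step 1 [0.5y] swap r/2=149/4851: DF=(1 − 149/4851·(0))/(1+149/4851) = 4851/5000 ≈ 0.970200
step 2 [1y] swap r/2=364/9487: DF=(1 − 364/9487·(0.970200))/(1+364/9487) = 1159/1250 ≈ 0.927200
step 3 [1.5y] zero: DF = P = 369/400 ≈ 0.922500
step 4 [2y] swap r/2=299/12434: DF=(1 − 299/12434·(0.970200+0.927200+0.922500))/(1+299/12434) = 9103/10000 ≈ 0.910300
step 5 [2.5y] bond c/2=7/800: DF=(7321557/8000000 − 7/800·(0.970200+0.927200+0.922500+0.910300))/(1+7/800) = 8749/10000 ≈ 0.874900
step 6 [3y] swap r/2=1389/54662: DF=(1 − 1389/54662·(0.970200+0.927200+0.922500+0.910300+0.874900))/(1+1389/54662) = 8611/10000 ≈ 0.861100
step 7 [3.5y] bond c/2=1/100: DF=(887811/1000000 − 1/100·(0.970200+0.927200+0.922500+0.910300+0.874900+0.861100))/(1+1/100) = 8249/10000 ≈ 0.824900
step 8 [4y] swap r/2=2211/70700: DF=(1 − 2211/70700·(0.970200+0.927200+0.922500+0.910300+0.874900+0.861100+0.824900))/(1+2211/70700) = 7789/10000 ≈ 0.778900

1 1/2 4851/5000
2 1 1159/1250
3 3/2 369/400
4 2 9103/10000
5 5/2 8749/10000
6 3 8611/10000
7 7/2 8249/10000
8 4 7789/10000
s(1.5y) = (1/(369/400) − 1)/(3/2) = 62/1107 ≈ 5.6007%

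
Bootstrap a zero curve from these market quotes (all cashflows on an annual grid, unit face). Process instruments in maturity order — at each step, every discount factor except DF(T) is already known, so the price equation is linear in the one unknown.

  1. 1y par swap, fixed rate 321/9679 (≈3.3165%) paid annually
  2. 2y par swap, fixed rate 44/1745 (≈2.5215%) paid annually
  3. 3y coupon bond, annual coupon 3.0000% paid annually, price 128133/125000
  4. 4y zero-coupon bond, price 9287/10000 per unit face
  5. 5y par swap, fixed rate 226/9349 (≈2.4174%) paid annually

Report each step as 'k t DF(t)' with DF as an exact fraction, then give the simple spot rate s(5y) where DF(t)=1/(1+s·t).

step 1 [1y] swap r/1=321/9679: DF=(1 − 321/9679·(0))/(1+321/9679) = 9679/10000 ≈ 0.967900
step 2 [2y] swap r/1=44/1745: DF=(1 − 44/1745·(0.967900))/(1+44/1745) = 2379/2500 ≈ 0.951600
step 3 [3y] bond c/1=3/100: DF=(128133/125000 − 3/100·(0.967900+0.951600))/(1+3/100) = 9393/10000 ≈ 0.939300
step 4 [4y] zero: DF = P = 9287/10000 ≈ 0.928700
step 5 [5y] swap r/1=226/9349: DF=(1 − 226/9349·(0.967900+0.951600+0.939300+0.928700))/(1+226/9349) = 887/1000 ≈ 0.887000

1 1 9679/10000
2 2 2379/2500
3 3 9393/10000
4 4 9287/10000
5 5 887/1000
s(5y) = (1/(887/1000) − 1)/(5) = 113/4435 ≈ 2.5479%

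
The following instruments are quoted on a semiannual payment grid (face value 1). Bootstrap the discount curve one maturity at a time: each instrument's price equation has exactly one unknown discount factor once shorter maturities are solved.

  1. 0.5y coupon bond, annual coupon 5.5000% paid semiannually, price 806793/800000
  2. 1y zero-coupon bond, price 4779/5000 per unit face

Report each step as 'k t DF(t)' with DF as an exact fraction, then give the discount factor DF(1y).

1 1/2 1963/2000
2 1 4779/5000
DF(1y) = 4779/5000 ≈ 0.955800

step 1 [0.5y] bond c/2=11/400: DF=(806793/800000 − 11/400·(0))/(1+11/400) = 1963/2000 ≈ 0.981500
step 2 [1y] zero: DF = P = 4779/5000 ≈ 0.955800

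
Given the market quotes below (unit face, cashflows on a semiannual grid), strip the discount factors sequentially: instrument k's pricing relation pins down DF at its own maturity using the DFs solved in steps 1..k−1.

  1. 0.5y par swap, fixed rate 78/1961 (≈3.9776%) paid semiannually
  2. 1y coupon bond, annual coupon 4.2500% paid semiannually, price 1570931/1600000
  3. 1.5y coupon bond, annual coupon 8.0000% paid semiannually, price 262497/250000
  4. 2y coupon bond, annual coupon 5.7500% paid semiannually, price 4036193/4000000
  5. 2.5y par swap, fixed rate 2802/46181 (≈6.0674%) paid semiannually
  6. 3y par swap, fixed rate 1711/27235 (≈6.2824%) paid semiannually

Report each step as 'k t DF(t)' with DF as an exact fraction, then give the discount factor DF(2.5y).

step 1 [0.5y] swap r/2=39/1961: DF=(1 − 39/1961·(0))/(1+39/1961) = 1961/2000 ≈ 0.980500
step 2 [1y] bond c/2=17/800: DF=(1570931/1600000 − 17/800·(0.980500))/(1+17/800) = 941/1000 ≈ 0.941000
step 3 [1.5y] bond c/2=1/25: DF=(262497/250000 − 1/25·(0.980500+0.941000))/(1+1/25) = 9357/10000 ≈ 0.935700
step 4 [2y] bond c/2=23/800: DF=(4036193/4000000 − 23/800·(0.980500+0.941000+0.935700))/(1+23/800) = 901/1000 ≈ 0.901000
step 5 [2.5y] swap r/2=1401/46181: DF=(1 − 1401/46181·(0.980500+0.941000+0.935700+0.901000))/(1+1401/46181) = 8599/10000 ≈ 0.859900
step 6 [3y] swap r/2=1711/54470: DF=(1 − 1711/54470·(0.980500+0.941000+0.935700+0.901000+0.859900))/(1+1711/54470) = 8289/10000 ≈ 0.828900

1 1/2 1961/2000
2 1 941/1000
3 3/2 9357/10000
4 2 901/1000
5 5/2 8599/10000
6 3 8289/10000
DF(2.5y) = 8599/10000 ≈ 0.859900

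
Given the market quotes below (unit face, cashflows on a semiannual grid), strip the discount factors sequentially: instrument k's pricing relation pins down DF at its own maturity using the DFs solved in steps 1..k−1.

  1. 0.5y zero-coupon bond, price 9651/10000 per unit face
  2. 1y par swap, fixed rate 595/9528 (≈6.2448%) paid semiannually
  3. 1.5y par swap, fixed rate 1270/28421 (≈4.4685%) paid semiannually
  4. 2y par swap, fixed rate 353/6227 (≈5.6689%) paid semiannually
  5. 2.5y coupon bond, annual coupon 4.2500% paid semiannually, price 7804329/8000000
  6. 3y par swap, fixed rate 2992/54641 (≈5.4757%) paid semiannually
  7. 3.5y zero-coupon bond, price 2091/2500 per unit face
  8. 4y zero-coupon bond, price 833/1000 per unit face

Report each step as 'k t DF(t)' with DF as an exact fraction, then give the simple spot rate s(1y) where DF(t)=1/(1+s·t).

1 1/2 9651/10000
2 1 1881/2000
3 3/2 1873/2000
4 2 8941/10000
5 5/2 351/400
6 3 1063/1250
7 7/2 2091/2500
8 4 833/1000
s(1y) = (1/(1881/2000) − 1)/(1) = 119/1881 ≈ 6.3264%

step 1 [0.5y] zero: DF = P = 9651/10000 ≈ 0.965100
step 2 [1y] swap r/2=595/19056: DF=(1 − 595/19056·(0.965100))/(1+595/19056) = 1881/2000 ≈ 0.940500
step 3 [1.5y] swap r/2=635/28421: DF=(1 − 635/28421·(0.965100+0.940500))/(1+635/28421) = 1873/2000 ≈ 0.936500
step 4 [2y] swap r/2=353/12454: DF=(1 − 353/12454·(0.965100+0.940500+0.936500))/(1+353/12454) = 8941/10000 ≈ 0.894100
step 5 [2.5y] bond c/2=17/800: DF=(7804329/8000000 − 17/800·(0.965100+0.940500+0.936500+0.894100))/(1+17/800) = 351/400 ≈ 0.877500
step 6 [3y] swap r/2=1496/54641: DF=(1 − 1496/54641·(0.965100+0.940500+0.936500+0.894100+0.877500))/(1+1496/54641) = 1063/1250 ≈ 0.850400
step 7 [3.5y] zero: DF = P = 2091/2500 ≈ 0.836400
step 8 [4y] zero: DF = P = 833/1000 ≈ 0.833000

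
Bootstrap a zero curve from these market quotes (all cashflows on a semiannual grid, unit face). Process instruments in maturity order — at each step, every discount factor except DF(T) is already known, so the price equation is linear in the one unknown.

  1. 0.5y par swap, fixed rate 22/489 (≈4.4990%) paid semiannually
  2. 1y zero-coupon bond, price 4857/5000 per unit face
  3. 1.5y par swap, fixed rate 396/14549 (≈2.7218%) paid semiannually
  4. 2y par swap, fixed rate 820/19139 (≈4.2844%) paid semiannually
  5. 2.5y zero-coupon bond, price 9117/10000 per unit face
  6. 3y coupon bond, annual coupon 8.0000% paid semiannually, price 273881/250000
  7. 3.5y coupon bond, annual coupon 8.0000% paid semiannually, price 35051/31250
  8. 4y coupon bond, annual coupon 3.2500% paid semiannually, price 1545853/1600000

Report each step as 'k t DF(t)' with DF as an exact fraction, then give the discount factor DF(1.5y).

1 1/2 489/500
2 1 4857/5000
3 3/2 2401/2500
4 2 459/500
5 5/2 9117/10000
6 3 8711/10000
7 7/2 8627/10000
8 4 1059/1250
DF(1.5y) = 2401/2500 ≈ 0.960400

step 1 [0.5y] swap r/2=11/489: DF=(1 − 11/489·(0))/(1+11/489) = 489/500 ≈ 0.978000
step 2 [1y] zero: DF = P = 4857/5000 ≈ 0.971400
step 3 [1.5y] swap r/2=198/14549: DF=(1 − 198/14549·(0.978000+0.971400))/(1+198/14549) = 2401/2500 ≈ 0.960400
step 4 [2y] swap r/2=410/19139: DF=(1 − 410/19139·(0.978000+0.971400+0.960400))/(1+410/19139) = 459/500 ≈ 0.918000
step 5 [2.5y] zero: DF = P = 9117/10000 ≈ 0.911700
step 6 [3y] bond c/2=1/25: DF=(273881/250000 − 1/25·(0.978000+0.971400+0.960400+0.918000+0.911700))/(1+1/25) = 8711/10000 ≈ 0.871100
step 7 [3.5y] bond c/2=1/25: DF=(35051/31250 − 1/25·(0.978000+0.971400+0.960400+0.918000+0.911700+0.871100))/(1+1/25) = 8627/10000 ≈ 0.862700
step 8 [4y] bond c/2=13/800: DF=(1545853/1600000 − 13/800·(0.978000+0.971400+0.960400+0.918000+0.911700+0.871100+0.862700))/(1+13/800) = 1059/1250 ≈ 0.847200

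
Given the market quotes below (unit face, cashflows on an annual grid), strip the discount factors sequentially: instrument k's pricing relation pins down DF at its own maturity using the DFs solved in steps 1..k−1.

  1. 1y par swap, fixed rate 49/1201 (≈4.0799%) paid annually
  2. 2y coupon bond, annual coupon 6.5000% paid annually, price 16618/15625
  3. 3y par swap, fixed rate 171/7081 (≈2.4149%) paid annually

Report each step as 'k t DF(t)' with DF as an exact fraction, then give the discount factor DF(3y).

1 1 1201/1250
2 2 47/50
3 3 2329/2500
DF(3y) = 2329/2500 ≈ 0.931600

step 1 [1y] swap r/1=49/1201: DF=(1 − 49/1201·(0))/(1+49/1201) = 1201/1250 ≈ 0.960800
step 2 [2y] bond c/1=13/200: DF=(16618/15625 − 13/200·(0.960800))/(1+13/200) = 47/50 ≈ 0.940000
step 3 [3y] swap r/1=171/7081: DF=(1 − 171/7081·(0.960800+0.940000))/(1+171/7081) = 2329/2500 ≈ 0.931600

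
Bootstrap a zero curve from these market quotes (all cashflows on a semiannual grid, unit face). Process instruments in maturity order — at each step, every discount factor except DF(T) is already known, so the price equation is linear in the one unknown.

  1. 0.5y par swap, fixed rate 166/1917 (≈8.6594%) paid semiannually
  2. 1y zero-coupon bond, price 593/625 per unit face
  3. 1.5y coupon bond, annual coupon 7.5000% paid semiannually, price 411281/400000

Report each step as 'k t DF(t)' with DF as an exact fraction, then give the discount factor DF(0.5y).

step 1 [0.5y] swap r/2=83/1917: DF=(1 − 83/1917·(0))/(1+83/1917) = 1917/2000 ≈ 0.958500
step 2 [1y] zero: DF = P = 593/625 ≈ 0.948800
step 3 [1.5y] bond c/2=3/80: DF=(411281/400000 − 3/80·(0.958500+0.948800))/(1+3/80) = 9221/10000 ≈ 0.922100

1 1/2 1917/2000
2 1 593/625
3 3/2 9221/10000
DF(0.5y) = 1917/2000 ≈ 0.958500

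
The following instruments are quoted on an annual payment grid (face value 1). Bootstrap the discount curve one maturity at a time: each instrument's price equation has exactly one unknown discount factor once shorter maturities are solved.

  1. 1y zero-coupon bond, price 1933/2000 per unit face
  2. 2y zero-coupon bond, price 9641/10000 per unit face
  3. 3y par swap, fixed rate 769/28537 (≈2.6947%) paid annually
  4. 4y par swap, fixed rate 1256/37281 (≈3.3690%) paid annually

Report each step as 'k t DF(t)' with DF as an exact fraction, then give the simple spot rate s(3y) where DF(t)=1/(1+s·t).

1 1 1933/2000
2 2 9641/10000
3 3 9231/10000
4 4 1093/1250
s(3y) = (1/(9231/10000) − 1)/(3) = 769/27693 ≈ 2.7769%

step 1 [1y] zero: DF = P = 1933/2000 ≈ 0.966500
step 2 [2y] zero: DF = P = 9641/10000 ≈ 0.964100
step 3 [3y] swap r/1=769/28537: DF=(1 − 769/28537·(0.966500+0.964100))/(1+769/28537) = 9231/10000 ≈ 0.923100
step 4 [4y] swap r/1=1256/37281: DF=(1 − 1256/37281·(0.966500+0.964100+0.923100))/(1+1256/37281) = 1093/1250 ≈ 0.874400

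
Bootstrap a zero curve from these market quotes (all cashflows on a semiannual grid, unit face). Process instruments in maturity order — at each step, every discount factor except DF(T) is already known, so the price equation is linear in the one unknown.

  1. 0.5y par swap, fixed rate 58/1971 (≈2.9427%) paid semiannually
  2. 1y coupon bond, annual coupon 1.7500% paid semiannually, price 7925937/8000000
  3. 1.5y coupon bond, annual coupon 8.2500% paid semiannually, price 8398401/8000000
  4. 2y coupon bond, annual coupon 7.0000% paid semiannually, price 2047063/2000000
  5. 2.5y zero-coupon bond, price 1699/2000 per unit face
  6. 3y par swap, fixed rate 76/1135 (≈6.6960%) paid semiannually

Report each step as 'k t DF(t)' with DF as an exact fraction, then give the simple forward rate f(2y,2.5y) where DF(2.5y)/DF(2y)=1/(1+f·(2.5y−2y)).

step 1 [0.5y] swap r/2=29/1971: DF=(1 − 29/1971·(0))/(1+29/1971) = 1971/2000 ≈ 0.985500
step 2 [1y] bond c/2=7/800: DF=(7925937/8000000 − 7/800·(0.985500))/(1+7/800) = 1217/1250 ≈ 0.973600
step 3 [1.5y] bond c/2=33/800: DF=(8398401/8000000 − 33/800·(0.985500+0.973600))/(1+33/800) = 4653/5000 ≈ 0.930600
step 4 [2y] bond c/2=7/200: DF=(2047063/2000000 − 7/200·(0.985500+0.973600+0.930600))/(1+7/200) = 557/625 ≈ 0.891200
step 5 [2.5y] zero: DF = P = 1699/2000 ≈ 0.849500
step 6 [3y] swap r/2=38/1135: DF=(1 − 38/1135·(0.985500+0.973600+0.930600+0.891200+0.849500))/(1+38/1135) = 511/625 ≈ 0.817600

1 1/2 1971/2000
2 1 1217/1250
3 3/2 4653/5000
4 2 557/625
5 5/2 1699/2000
6 3 511/625
f(2y,2.5y) = ((557/625)/(1699/2000) − 1)/(1/2) = 834/8495 ≈ 9.8175%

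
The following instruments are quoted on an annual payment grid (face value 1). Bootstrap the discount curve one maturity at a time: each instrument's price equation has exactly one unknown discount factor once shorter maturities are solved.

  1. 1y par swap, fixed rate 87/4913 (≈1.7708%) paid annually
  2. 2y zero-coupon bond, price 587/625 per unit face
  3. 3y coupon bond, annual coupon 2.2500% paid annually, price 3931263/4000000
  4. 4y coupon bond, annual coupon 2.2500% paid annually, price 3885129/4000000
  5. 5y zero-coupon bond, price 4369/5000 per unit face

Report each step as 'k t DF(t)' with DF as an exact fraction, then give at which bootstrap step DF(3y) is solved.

step 1 [1y] swap r/1=87/4913: DF=(1 − 87/4913·(0))/(1+87/4913) = 4913/5000 ≈ 0.982600
step 2 [2y] zero: DF = P = 587/625 ≈ 0.939200
step 3 [3y] bond c/1=9/400: DF=(3931263/4000000 − 9/400·(0.982600+0.939200))/(1+9/400) = 9189/10000 ≈ 0.918900
step 4 [4y] bond c/1=9/400: DF=(3885129/4000000 − 9/400·(0.982600+0.939200+0.918900))/(1+9/400) = 4437/5000 ≈ 0.887400
step 5 [5y] zero: DF = P = 4369/5000 ≈ 0.873800

1 1 4913/5000
2 2 587/625
3 3 9189/10000
4 4 4437/5000
5 5 4369/5000
DF(3y) is solved at step 3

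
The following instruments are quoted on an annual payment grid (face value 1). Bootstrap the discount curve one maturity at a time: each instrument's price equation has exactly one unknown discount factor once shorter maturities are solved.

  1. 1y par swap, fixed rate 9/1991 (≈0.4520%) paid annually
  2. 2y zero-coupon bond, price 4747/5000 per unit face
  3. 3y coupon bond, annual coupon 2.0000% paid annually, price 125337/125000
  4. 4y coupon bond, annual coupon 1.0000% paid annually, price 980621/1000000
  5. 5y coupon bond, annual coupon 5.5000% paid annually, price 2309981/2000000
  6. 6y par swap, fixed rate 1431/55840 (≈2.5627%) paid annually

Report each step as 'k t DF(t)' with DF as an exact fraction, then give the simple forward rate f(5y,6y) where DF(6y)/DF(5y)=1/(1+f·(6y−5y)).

step 1 [1y] swap r/1=9/1991: DF=(1 − 9/1991·(0))/(1+9/1991) = 1991/2000 ≈ 0.995500
step 2 [2y] zero: DF = P = 4747/5000 ≈ 0.949400
step 3 [3y] bond c/1=1/50: DF=(125337/125000 − 1/50·(0.995500+0.949400))/(1+1/50) = 9449/10000 ≈ 0.944900
step 4 [4y] bond c/1=1/100: DF=(980621/1000000 − 1/100·(0.995500+0.949400+0.944900))/(1+1/100) = 9423/10000 ≈ 0.942300
step 5 [5y] bond c/1=11/200: DF=(2309981/2000000 − 11/200·(0.995500+0.949400+0.944900+0.942300))/(1+11/200) = 179/200 ≈ 0.895000
step 6 [6y] swap r/1=1431/55840: DF=(1 − 1431/55840·(0.995500+0.949400+0.944900+0.942300+0.895000))/(1+1431/55840) = 8569/10000 ≈ 0.856900

1 1 1991/2000
2 2 4747/5000
3 3 9449/10000
4 4 9423/10000
5 5 179/200
6 6 8569/10000
f(5y,6y) = ((179/200)/(8569/10000) − 1)/(1) = 381/8569 ≈ 4.4463%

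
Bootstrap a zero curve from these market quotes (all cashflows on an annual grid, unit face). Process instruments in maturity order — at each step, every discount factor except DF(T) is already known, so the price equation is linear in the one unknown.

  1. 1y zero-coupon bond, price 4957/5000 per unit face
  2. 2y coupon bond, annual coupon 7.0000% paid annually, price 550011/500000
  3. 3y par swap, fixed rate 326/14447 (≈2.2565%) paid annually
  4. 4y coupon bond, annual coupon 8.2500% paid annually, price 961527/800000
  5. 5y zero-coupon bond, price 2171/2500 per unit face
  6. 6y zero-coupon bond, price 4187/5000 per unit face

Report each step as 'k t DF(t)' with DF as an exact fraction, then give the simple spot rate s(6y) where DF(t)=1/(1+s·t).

step 1 [1y] zero: DF = P = 4957/5000 ≈ 0.991400
step 2 [2y] bond c/1=7/100: DF=(550011/500000 − 7/100·(0.991400))/(1+7/100) = 602/625 ≈ 0.963200
step 3 [3y] swap r/1=326/14447: DF=(1 − 326/14447·(0.991400+0.963200))/(1+326/14447) = 2337/2500 ≈ 0.934800
step 4 [4y] bond c/1=33/400: DF=(961527/800000 − 33/400·(0.991400+0.963200+0.934800))/(1+33/400) = 8901/10000 ≈ 0.890100
step 5 [5y] zero: DF = P = 2171/2500 ≈ 0.868400
step 6 [6y] zero: DF = P = 4187/5000 ≈ 0.837400

1 1 4957/5000
2 2 602/625
3 3 2337/2500
4 4 8901/10000
5 5 2171/2500
6 6 4187/5000
s(6y) = (1/(4187/5000) − 1)/(6) = 271/8374 ≈ 3.2362%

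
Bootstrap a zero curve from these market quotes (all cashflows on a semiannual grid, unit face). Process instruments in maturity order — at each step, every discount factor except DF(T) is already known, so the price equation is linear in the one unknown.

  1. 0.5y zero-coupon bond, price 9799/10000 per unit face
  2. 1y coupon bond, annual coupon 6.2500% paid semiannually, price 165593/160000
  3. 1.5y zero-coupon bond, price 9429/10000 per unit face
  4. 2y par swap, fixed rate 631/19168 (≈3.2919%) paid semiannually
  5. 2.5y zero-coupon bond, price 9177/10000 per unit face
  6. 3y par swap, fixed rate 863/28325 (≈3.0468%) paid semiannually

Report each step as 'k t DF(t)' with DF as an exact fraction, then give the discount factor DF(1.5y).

step 1 [0.5y] zero: DF = P = 9799/10000 ≈ 0.979900
step 2 [1y] bond c/2=1/32: DF=(165593/160000 − 1/32·(0.979900))/(1+1/32) = 9739/10000 ≈ 0.973900
step 3 [1.5y] zero: DF = P = 9429/10000 ≈ 0.942900
step 4 [2y] swap r/2=631/38336: DF=(1 − 631/38336·(0.979900+0.973900+0.942900))/(1+631/38336) = 9369/10000 ≈ 0.936900
step 5 [2.5y] zero: DF = P = 9177/10000 ≈ 0.917700
step 6 [3y] swap r/2=863/56650: DF=(1 − 863/56650·(0.979900+0.973900+0.942900+0.936900+0.917700))/(1+863/56650) = 9137/10000 ≈ 0.913700

1 1/2 9799/10000
2 1 9739/10000
3 3/2 9429/10000
4 2 9369/10000
5 5/2 9177/10000
6 3 9137/10000
DF(1.5y) = 9429/10000 ≈ 0.942900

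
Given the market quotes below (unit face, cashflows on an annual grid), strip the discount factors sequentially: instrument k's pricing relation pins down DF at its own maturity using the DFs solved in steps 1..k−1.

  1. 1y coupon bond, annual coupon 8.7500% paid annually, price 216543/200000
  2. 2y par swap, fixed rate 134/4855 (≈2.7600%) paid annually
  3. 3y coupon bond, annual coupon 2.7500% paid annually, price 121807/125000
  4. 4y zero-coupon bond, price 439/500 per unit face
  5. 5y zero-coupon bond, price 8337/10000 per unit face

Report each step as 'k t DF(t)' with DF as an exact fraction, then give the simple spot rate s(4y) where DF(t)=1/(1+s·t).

1 1 2489/2500
2 2 1183/1250
3 3 2241/2500
4 4 439/500
5 5 8337/10000
s(4y) = (1/(439/500) − 1)/(4) = 61/1756 ≈ 3.4738%

step 1 [1y] bond c/1=7/80: DF=(216543/200000 − 7/80·(0))/(1+7/80) = 2489/2500 ≈ 0.995600
step 2 [2y] swap r/1=134/4855: DF=(1 − 134/4855·(0.995600))/(1+134/4855) = 1183/1250 ≈ 0.946400
step 3 [3y] bond c/1=11/400: DF=(121807/125000 − 11/400·(0.995600+0.946400))/(1+11/400) = 2241/2500 ≈ 0.896400
step 4 [4y] zero: DF = P = 439/500 ≈ 0.878000
step 5 [5y] zero: DF = P = 8337/10000 ≈ 0.833700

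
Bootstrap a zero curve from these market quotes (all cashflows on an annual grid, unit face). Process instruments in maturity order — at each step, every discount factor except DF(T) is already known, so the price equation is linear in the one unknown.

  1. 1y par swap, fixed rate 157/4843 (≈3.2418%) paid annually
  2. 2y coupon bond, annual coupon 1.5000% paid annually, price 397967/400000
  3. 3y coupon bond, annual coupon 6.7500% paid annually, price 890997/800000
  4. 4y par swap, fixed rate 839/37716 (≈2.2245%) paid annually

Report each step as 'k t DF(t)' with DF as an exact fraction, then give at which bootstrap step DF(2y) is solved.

1 1 4843/5000
2 2 9659/10000
3 3 921/1000
4 4 9161/10000
DF(2y) is solved at step 2

step 1 [1y] swap r/1=157/4843: DF=(1 − 157/4843·(0))/(1+157/4843) = 4843/5000 ≈ 0.968600
step 2 [2y] bond c/1=3/200: DF=(397967/400000 − 3/200·(0.968600))/(1+3/200) = 9659/10000 ≈ 0.965900
step 3 [3y] bond c/1=27/400: DF=(890997/800000 − 27/400·(0.968600+0.965900))/(1+27/400) = 921/1000 ≈ 0.921000
step 4 [4y] swap r/1=839/37716: DF=(1 − 839/37716·(0.968600+0.965900+0.921000))/(1+839/37716) = 9161/10000 ≈ 0.916100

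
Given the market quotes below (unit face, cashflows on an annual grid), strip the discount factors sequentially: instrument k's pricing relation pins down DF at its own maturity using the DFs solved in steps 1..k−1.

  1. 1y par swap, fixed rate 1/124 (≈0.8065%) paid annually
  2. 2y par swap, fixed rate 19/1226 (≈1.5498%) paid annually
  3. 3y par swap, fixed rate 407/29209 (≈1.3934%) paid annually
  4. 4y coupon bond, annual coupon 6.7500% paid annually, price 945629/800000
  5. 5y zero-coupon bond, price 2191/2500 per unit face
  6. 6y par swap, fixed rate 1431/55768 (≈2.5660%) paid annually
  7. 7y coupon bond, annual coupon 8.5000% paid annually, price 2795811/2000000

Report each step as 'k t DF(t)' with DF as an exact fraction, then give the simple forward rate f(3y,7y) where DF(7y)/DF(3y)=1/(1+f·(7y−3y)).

1 1 124/125
2 2 606/625
3 3 9593/10000
4 4 4613/5000
5 5 2191/2500
6 6 8569/10000
7 7 1703/2000
f(3y,7y) = ((9593/10000)/(1703/2000) − 1)/(4) = 539/17030 ≈ 3.1650%

step 1 [1y] swap r/1=1/124: DF=(1 − 1/124·(0))/(1+1/124) = 124/125 ≈ 0.992000
step 2 [2y] swap r/1=19/1226: DF=(1 − 19/1226·(0.992000))/(1+19/1226) = 606/625 ≈ 0.969600
step 3 [3y] swap r/1=407/29209: DF=(1 − 407/29209·(0.992000+0.969600))/(1+407/29209) = 9593/10000 ≈ 0.959300
step 4 [4y] bond c/1=27/400: DF=(945629/800000 − 27/400·(0.992000+0.969600+0.959300))/(1+27/400) = 4613/5000 ≈ 0.922600
step 5 [5y] zero: DF = P = 2191/2500 ≈ 0.876400
step 6 [6y] swap r/1=1431/55768: DF=(1 − 1431/55768·(0.992000+0.969600+0.959300+0.922600+0.876400))/(1+1431/55768) = 8569/10000 ≈ 0.856900
step 7 [7y] bond c/1=17/200: DF=(2795811/2000000 − 17/200·(0.992000+0.969600+0.959300+0.922600+0.876400+0.856900))/(1+17/200) = 1703/2000 ≈ 0.851500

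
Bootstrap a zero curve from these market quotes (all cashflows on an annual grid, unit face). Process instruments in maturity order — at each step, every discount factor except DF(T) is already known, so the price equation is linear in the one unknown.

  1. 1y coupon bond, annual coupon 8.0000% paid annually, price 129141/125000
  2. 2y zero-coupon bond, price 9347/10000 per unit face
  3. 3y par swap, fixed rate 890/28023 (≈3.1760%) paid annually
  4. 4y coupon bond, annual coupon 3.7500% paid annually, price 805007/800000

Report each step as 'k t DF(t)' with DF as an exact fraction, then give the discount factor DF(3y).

step 1 [1y] bond c/1=2/25: DF=(129141/125000 − 2/25·(0))/(1+2/25) = 4783/5000 ≈ 0.956600
step 2 [2y] zero: DF = P = 9347/10000 ≈ 0.934700
step 3 [3y] swap r/1=890/28023: DF=(1 − 890/28023·(0.956600+0.934700))/(1+890/28023) = 911/1000 ≈ 0.911000
step 4 [4y] bond c/1=3/80: DF=(805007/800000 − 3/80·(0.956600+0.934700+0.911000))/(1+3/80) = 4343/5000 ≈ 0.868600

1 1 4783/5000
2 2 9347/10000
3 3 911/1000
4 4 4343/5000
DF(3y) = 911/1000 ≈ 0.911000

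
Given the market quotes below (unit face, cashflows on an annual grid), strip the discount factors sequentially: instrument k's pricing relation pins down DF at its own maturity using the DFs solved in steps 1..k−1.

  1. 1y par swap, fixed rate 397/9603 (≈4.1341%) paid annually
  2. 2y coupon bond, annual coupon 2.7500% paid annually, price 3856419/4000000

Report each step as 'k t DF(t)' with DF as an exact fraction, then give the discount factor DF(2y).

1 1 9603/10000
2 2 4563/5000
DF(2y) = 4563/5000 ≈ 0.912600

step 1 [1y] swap r/1=397/9603: DF=(1 − 397/9603·(0))/(1+397/9603) = 9603/10000 ≈ 0.960300
step 2 [2y] bond c/1=11/400: DF=(3856419/4000000 − 11/400·(0.960300))/(1+11/400) = 4563/5000 ≈ 0.912600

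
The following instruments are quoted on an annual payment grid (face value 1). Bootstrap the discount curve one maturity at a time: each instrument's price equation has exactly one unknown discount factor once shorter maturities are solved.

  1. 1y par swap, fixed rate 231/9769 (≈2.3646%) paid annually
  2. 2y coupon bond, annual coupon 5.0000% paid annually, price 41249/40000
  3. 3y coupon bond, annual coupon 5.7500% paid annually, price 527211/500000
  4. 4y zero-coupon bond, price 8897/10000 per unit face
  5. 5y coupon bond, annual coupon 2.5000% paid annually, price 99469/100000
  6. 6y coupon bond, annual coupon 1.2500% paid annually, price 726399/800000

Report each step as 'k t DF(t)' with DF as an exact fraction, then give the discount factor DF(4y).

1 1 9769/10000
2 2 2339/2500
3 3 8931/10000
4 4 8897/10000
5 5 8803/10000
6 6 8403/10000
DF(4y) = 8897/10000 ≈ 0.889700

step 1 [1y] swap r/1=231/9769: DF=(1 − 231/9769·(0))/(1+231/9769) = 9769/10000 ≈ 0.976900
step 2 [2y] bond c/1=1/20: DF=(41249/40000 − 1/20·(0.976900))/(1+1/20) = 2339/2500 ≈ 0.935600
step 3 [3y] bond c/1=23/400: DF=(527211/500000 − 23/400·(0.976900+0.935600))/(1+23/400) = 8931/10000 ≈ 0.893100
step 4 [4y] zero: DF = P = 8897/10000 ≈ 0.889700
step 5 [5y] bond c/1=1/40: DF=(99469/100000 − 1/40·(0.976900+0.935600+0.893100+0.889700))/(1+1/40) = 8803/10000 ≈ 0.880300
step 6 [6y] bond c/1=1/80: DF=(726399/800000 − 1/80·(0.976900+0.935600+0.893100+0.889700+0.880300))/(1+1/80) = 8403/10000 ≈ 0.840300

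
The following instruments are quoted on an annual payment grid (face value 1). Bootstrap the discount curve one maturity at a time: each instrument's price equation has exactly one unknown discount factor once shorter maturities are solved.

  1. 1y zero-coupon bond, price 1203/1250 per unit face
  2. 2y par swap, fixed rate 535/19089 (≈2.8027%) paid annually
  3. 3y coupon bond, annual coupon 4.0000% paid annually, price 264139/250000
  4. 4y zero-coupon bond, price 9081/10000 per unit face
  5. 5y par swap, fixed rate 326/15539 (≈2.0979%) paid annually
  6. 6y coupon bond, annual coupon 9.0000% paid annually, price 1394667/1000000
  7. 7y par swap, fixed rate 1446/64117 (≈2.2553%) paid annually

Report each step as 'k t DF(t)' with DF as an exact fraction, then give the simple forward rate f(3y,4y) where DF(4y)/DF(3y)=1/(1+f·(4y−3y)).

step 1 [1y] zero: DF = P = 1203/1250 ≈ 0.962400
step 2 [2y] swap r/1=535/19089: DF=(1 − 535/19089·(0.962400))/(1+535/19089) = 1893/2000 ≈ 0.946500
step 3 [3y] bond c/1=1/25: DF=(264139/250000 − 1/25·(0.962400+0.946500))/(1+1/25) = 377/400 ≈ 0.942500
step 4 [4y] zero: DF = P = 9081/10000 ≈ 0.908100
step 5 [5y] swap r/1=326/15539: DF=(1 − 326/15539·(0.962400+0.946500+0.942500+0.908100))/(1+326/15539) = 4511/5000 ≈ 0.902200
step 6 [6y] bond c/1=9/100: DF=(1394667/1000000 − 9/100·(0.962400+0.946500+0.942500+0.908100+0.902200))/(1+9/100) = 4473/5000 ≈ 0.894600
step 7 [7y] swap r/1=1446/64117: DF=(1 − 1446/64117·(0.962400+0.946500+0.942500+0.908100+0.902200+0.894600))/(1+1446/64117) = 4277/5000 ≈ 0.855400

1 1 1203/1250
2 2 1893/2000
3 3 377/400
4 4 9081/10000
5 5 4511/5000
6 6 4473/5000
7 7 4277/5000
f(3y,4y) = ((377/400)/(9081/10000) − 1)/(1) = 344/9081 ≈ 3.7881%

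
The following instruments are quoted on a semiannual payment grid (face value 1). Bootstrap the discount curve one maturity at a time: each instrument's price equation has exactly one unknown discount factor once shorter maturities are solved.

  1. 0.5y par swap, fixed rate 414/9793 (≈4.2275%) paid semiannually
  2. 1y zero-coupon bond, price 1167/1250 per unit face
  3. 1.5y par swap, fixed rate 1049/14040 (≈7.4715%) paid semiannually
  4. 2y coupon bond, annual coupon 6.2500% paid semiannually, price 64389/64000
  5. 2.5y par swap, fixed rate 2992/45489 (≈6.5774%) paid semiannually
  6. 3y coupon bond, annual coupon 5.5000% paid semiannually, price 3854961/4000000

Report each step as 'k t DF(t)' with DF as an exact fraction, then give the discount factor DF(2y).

1 1/2 9793/10000
2 1 1167/1250
3 3/2 8951/10000
4 2 1781/2000
5 5/2 1063/1250
6 3 4081/5000
DF(2y) = 1781/2000 ≈ 0.890500

step 1 [0.5y] swap r/2=207/9793: DF=(1 − 207/9793·(0))/(1+207/9793) = 9793/10000 ≈ 0.979300
step 2 [1y] zero: DF = P = 1167/1250 ≈ 0.933600
step 3 [1.5y] swap r/2=1049/28080: DF=(1 − 1049/28080·(0.979300+0.933600))/(1+1049/28080) = 8951/10000 ≈ 0.895100
step 4 [2y] bond c/2=1/32: DF=(64389/64000 − 1/32·(0.979300+0.933600+0.895100))/(1+1/32) = 1781/2000 ≈ 0.890500
step 5 [2.5y] swap r/2=1496/45489: DF=(1 − 1496/45489·(0.979300+0.933600+0.895100+0.890500))/(1+1496/45489) = 1063/1250 ≈ 0.850400
step 6 [3y] bond c/2=11/400: DF=(3854961/4000000 − 11/400·(0.979300+0.933600+0.895100+0.890500+0.850400))/(1+11/400) = 4081/5000 ≈ 0.816200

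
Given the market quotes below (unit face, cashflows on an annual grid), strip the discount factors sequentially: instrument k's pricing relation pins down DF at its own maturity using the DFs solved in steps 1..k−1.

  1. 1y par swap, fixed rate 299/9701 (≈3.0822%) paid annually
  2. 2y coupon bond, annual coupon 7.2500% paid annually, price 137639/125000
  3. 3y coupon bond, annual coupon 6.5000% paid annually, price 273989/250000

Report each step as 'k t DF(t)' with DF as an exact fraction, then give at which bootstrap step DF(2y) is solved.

1 1 9701/10000
2 2 9611/10000
3 3 1139/1250
DF(2y) is solved at step 2

step 1 [1y] swap r/1=299/9701: DF=(1 − 299/9701·(0))/(1+299/9701) = 9701/10000 ≈ 0.970100
step 2 [2y] bond c/1=29/400: DF=(137639/125000 − 29/400·(0.970100))/(1+29/400) = 9611/10000 ≈ 0.961100
step 3 [3y] bond c/1=13/200: DF=(273989/250000 − 13/200·(0.970100+0.961100))/(1+13/200) = 1139/1250 ≈ 0.911200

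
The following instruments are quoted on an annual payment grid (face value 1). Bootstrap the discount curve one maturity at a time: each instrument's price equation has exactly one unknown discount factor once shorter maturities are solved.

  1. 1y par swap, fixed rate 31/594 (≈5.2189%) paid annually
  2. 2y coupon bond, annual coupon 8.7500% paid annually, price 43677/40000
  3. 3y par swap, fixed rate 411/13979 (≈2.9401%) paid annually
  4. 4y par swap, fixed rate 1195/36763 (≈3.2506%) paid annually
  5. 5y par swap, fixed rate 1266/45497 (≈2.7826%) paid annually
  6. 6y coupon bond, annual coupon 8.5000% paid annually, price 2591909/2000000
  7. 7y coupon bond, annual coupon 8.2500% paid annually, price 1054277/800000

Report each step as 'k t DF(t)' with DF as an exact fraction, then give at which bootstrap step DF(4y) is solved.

step 1 [1y] swap r/1=31/594: DF=(1 − 31/594·(0))/(1+31/594) = 594/625 ≈ 0.950400
step 2 [2y] bond c/1=7/80: DF=(43677/40000 − 7/80·(0.950400))/(1+7/80) = 2319/2500 ≈ 0.927600
step 3 [3y] swap r/1=411/13979: DF=(1 − 411/13979·(0.950400+0.927600))/(1+411/13979) = 4589/5000 ≈ 0.917800
step 4 [4y] swap r/1=1195/36763: DF=(1 − 1195/36763·(0.950400+0.927600+0.917800))/(1+1195/36763) = 1761/2000 ≈ 0.880500
step 5 [5y] swap r/1=1266/45497: DF=(1 − 1266/45497·(0.950400+0.927600+0.917800+0.880500))/(1+1266/45497) = 4367/5000 ≈ 0.873400
step 6 [6y] bond c/1=17/200: DF=(2591909/2000000 − 17/200·(0.950400+0.927600+0.917800+0.880500+0.873400))/(1+17/200) = 419/500 ≈ 0.838000
step 7 [7y] bond c/1=33/400: DF=(1054277/800000 − 33/400·(0.950400+0.927600+0.917800+0.880500+0.873400+0.838000))/(1+33/400) = 2017/2500 ≈ 0.806800

1 1 594/625
2 2 2319/2500
3 3 4589/5000
4 4 1761/2000
5 5 4367/5000
6 6 419/500
7 7 2017/2500
DF(4y) is solved at step 4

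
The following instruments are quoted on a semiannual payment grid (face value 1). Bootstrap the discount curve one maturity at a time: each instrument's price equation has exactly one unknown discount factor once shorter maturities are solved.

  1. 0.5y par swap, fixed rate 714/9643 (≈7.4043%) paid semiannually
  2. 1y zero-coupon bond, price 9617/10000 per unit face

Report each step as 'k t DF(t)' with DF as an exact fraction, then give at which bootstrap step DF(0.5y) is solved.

step 1 [0.5y] swap r/2=357/9643: DF=(1 − 357/9643·(0))/(1+357/9643) = 9643/10000 ≈ 0.964300
step 2 [1y] zero: DF = P = 9617/10000 ≈ 0.961700

1 1/2 9643/10000
2 1 9617/10000
DF(0.5y) is solved at step 1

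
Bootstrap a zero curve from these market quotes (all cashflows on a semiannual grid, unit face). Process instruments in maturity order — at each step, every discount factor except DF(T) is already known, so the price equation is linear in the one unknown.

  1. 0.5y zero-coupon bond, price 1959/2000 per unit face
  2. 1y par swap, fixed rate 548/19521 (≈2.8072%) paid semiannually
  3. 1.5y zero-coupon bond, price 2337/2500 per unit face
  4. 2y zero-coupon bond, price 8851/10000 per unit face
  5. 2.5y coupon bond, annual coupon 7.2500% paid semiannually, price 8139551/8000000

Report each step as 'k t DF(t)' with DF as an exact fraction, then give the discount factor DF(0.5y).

step 1 [0.5y] zero: DF = P = 1959/2000 ≈ 0.979500
step 2 [1y] swap r/2=274/19521: DF=(1 − 274/19521·(0.979500))/(1+274/19521) = 4863/5000 ≈ 0.972600
step 3 [1.5y] zero: DF = P = 2337/2500 ≈ 0.934800
step 4 [2y] zero: DF = P = 8851/10000 ≈ 0.885100
step 5 [2.5y] bond c/2=29/800: DF=(8139551/8000000 − 29/800·(0.979500+0.972600+0.934800+0.885100))/(1+29/800) = 8499/10000 ≈ 0.849900

1 1/2 1959/2000
2 1 4863/5000
3 3/2 2337/2500
4 2 8851/10000
5 5/2 8499/10000
DF(0.5y) = 1959/2000 ≈ 0.979500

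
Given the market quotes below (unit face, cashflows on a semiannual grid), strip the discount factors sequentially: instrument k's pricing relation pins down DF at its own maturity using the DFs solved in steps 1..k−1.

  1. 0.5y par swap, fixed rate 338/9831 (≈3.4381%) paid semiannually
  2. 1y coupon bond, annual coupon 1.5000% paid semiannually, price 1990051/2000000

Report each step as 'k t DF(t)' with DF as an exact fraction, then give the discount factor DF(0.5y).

step 1 [0.5y] swap r/2=169/9831: DF=(1 − 169/9831·(0))/(1+169/9831) = 9831/10000 ≈ 0.983100
step 2 [1y] bond c/2=3/400: DF=(1990051/2000000 − 3/400·(0.983100))/(1+3/400) = 9803/10000 ≈ 0.980300

1 1/2 9831/10000
2 1 9803/10000
DF(0.5y) = 9831/10000 ≈ 0.983100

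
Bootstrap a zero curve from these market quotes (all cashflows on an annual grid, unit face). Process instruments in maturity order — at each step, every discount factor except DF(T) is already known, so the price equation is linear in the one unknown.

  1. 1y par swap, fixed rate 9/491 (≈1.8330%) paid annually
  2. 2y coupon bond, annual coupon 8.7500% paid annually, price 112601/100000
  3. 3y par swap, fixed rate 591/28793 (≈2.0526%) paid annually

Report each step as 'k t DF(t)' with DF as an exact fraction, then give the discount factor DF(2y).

1 1 491/500
2 2 2391/2500
3 3 9409/10000
DF(2y) = 2391/2500 ≈ 0.956400

step 1 [1y] swap r/1=9/491: DF=(1 − 9/491·(0))/(1+9/491) = 491/500 ≈ 0.982000
step 2 [2y] bond c/1=7/80: DF=(112601/100000 − 7/80·(0.982000))/(1+7/80) = 2391/2500 ≈ 0.956400
step 3 [3y] swap r/1=591/28793: DF=(1 − 591/28793·(0.982000+0.956400))/(1+591/28793) = 9409/10000 ≈ 0.940900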